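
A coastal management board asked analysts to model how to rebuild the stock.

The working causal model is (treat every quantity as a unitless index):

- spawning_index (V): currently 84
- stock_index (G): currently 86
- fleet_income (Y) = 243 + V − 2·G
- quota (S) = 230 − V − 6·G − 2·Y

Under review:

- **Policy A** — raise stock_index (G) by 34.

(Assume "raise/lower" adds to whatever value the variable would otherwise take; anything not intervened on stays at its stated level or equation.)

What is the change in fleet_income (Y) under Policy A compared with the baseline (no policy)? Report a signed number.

-68

Baseline:
  V = 84
  G = 86
  Y = 243 + 84 − 2·86 = 155
Policy A (G + 34):
  V = 84
  G = 86 + 34 = 120
  Y = 243 + 84 − 2·120 = 87
Change in Y: 87 − 155 = -68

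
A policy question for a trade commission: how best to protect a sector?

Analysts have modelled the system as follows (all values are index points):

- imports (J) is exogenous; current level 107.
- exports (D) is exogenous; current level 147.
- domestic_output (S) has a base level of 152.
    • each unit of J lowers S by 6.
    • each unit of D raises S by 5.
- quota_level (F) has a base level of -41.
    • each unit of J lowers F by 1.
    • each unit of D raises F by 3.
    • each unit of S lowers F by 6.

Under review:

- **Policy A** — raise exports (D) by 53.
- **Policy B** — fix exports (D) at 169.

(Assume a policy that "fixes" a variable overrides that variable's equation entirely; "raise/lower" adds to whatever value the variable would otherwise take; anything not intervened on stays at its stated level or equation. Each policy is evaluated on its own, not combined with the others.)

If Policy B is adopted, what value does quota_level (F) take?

Policy B (D := 169):
  J = 107
  D = 169
  S = 152 − 6·107 + 5·169 = 355
  F = -41 − 107 + 3·169 − 6·355 = -1771

-1771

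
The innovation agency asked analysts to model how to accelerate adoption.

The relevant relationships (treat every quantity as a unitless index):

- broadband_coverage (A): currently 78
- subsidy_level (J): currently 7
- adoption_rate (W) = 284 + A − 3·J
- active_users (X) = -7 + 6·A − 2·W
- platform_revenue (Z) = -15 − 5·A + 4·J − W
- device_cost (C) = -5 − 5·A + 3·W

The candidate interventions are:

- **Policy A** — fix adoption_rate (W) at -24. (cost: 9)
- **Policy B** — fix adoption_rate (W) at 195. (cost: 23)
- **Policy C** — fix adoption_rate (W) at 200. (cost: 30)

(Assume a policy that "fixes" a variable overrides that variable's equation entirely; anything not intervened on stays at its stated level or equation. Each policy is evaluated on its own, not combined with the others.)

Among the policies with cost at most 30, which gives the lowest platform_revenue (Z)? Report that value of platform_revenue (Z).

-577

Policy A (W := -24):
  A = 78
  J = 7
  W = -24
  Z = -15 − 5·78 + 4·7 − (-24) = -353
Policy B (W := 195):
  A = 78
  J = 7
  W = 195
  Z = -15 − 5·78 + 4·7 − 195 = -572
Policy C (W := 200):
  A = 78
  J = 7
  W = 200
  Z = -15 − 5·78 + 4·7 − 200 = -577
Comparing — Policy A: Z=-353, Policy B: Z=-572, Policy C: Z=-577. Lowest is -577 (Policy C).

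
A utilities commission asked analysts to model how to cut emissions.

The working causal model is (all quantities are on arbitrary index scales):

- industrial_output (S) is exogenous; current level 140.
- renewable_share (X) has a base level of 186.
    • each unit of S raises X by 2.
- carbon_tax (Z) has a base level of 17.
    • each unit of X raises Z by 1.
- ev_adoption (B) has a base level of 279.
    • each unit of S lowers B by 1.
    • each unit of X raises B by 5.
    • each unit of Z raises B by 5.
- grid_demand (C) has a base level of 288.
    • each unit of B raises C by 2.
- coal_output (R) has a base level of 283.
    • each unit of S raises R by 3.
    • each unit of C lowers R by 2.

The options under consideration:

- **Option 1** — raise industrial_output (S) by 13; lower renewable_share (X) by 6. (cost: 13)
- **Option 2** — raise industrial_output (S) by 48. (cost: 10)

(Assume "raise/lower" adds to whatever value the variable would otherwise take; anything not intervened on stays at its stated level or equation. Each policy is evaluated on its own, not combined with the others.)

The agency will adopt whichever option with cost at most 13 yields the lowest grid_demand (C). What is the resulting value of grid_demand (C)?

10430

Option 1 (S + 13, X − 6):
  S = 140 + 13 = 153
  X = 186 + 2·153 (−6 from intervention) = 486
  Z = 17 + 486 = 503
  B = 279 − 153 + 5·486 + 5·503 = 5071
  C = 288 + 2·5071 = 10430
Option 2 (S + 48):
  S = 140 + 48 = 188
  X = 186 + 2·188 = 562
  Z = 17 + 562 = 579
  B = 279 − 188 + 5·562 + 5·579 = 5796
  C = 288 + 2·5796 = 11880
Comparing — Option 1: C=10430, Option 2: C=11880. Lowest is 10430 (Option 1).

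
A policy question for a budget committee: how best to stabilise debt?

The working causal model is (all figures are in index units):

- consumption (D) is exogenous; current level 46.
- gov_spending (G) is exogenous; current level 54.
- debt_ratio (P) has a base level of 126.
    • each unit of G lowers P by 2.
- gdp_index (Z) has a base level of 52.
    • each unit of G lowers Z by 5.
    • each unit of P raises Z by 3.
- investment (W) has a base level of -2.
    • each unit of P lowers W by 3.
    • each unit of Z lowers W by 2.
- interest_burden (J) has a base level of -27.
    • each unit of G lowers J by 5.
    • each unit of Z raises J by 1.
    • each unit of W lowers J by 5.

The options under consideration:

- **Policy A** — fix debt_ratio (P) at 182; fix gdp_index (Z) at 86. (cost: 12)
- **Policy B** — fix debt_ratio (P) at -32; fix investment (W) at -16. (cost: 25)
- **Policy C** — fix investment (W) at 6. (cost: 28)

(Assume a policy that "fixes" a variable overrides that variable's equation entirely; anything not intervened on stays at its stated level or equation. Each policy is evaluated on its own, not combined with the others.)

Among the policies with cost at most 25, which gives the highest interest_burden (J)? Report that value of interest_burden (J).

Policy A (P := 182, Z := 86):
  G = 54
  P = 182
  Z = 86
  W = -2 − 3·182 − 2·86 = -720
  J = -27 − 5·54 + 86 − 5·(-720) = 3389
Policy B (P := -32, W := -16):
  G = 54
  P = -32
  Z = 52 − 5·54 + 3·(-32) = -314
  W = -16
  J = -27 − 5·54 + (-314) − 5·(-16) = -531
Comparing — Policy A: J=3389, Policy B: J=-531. Highest is 3389 (Policy A).

3389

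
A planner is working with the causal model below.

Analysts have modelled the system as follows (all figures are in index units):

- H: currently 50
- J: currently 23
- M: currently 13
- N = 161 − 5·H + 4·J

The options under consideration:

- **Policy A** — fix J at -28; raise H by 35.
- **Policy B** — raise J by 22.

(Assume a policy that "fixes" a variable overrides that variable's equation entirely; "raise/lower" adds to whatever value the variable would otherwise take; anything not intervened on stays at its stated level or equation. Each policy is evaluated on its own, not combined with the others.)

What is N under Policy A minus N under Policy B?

Policy A (J := -28, H + 35):
  H = 50 + 35 = 85
  J = -28
  N = 161 − 5·85 + 4·(-28) = -376
Policy B (J + 22):
  H = 50
  J = 23 + 22 = 45
  N = 161 − 5·50 + 4·45 = 91
N: -376 − 91 = -467

-467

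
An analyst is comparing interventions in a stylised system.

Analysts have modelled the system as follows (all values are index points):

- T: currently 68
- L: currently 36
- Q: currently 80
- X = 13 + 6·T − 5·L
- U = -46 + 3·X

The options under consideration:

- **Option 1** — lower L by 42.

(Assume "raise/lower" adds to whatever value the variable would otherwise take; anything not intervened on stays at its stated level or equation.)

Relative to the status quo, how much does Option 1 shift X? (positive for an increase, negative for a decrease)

Baseline:
  T = 68
  L = 36
  X = 13 + 6·68 − 5·36 = 241
Option 1 (L − 42):
  T = 68
  L = 36 − 42 = -6
  X = 13 + 6·68 − 5·(-6) = 451
Change in X: 451 − 241 = 210

210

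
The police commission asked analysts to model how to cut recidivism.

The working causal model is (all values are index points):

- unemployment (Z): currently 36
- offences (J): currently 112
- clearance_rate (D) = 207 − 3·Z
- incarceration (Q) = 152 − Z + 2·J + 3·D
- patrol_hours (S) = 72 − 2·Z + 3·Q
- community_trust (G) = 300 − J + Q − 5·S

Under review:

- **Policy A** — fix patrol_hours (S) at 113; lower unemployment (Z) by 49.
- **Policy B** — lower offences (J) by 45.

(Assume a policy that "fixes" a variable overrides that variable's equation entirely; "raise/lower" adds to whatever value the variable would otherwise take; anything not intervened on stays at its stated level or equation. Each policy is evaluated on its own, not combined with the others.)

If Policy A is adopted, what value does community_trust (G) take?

750

Policy A (S := 113, Z − 49):
  Z = 36 − 49 = -13
  J = 112
  D = 207 − 3·(-13) = 246
  Q = 152 − (-13) + 2·112 + 3·246 = 1127
  S = 113
  G = 300 − 112 + 1127 − 5·113 = 750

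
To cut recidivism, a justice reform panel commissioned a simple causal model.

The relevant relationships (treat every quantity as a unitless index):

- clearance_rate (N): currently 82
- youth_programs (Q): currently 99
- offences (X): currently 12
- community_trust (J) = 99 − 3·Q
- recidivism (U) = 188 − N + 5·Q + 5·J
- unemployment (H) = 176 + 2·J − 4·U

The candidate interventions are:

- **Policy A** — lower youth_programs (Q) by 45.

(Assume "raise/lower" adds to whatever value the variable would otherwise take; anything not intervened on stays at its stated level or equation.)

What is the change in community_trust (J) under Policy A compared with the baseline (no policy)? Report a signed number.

Baseline:
  Q = 99
  J = 99 − 3·99 = -198
Policy A (Q − 45):
  Q = 99 − 45 = 54
  J = 99 − 3·54 = -63
Change in J: -63 − (-198) = 135

135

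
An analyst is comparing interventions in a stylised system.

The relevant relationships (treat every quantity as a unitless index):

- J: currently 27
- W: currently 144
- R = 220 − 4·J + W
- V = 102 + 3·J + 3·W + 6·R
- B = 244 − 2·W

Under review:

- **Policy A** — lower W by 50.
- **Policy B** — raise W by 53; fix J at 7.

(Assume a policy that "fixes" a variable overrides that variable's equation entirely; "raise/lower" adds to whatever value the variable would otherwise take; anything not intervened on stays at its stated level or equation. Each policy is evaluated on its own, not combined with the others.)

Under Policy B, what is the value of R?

Policy B (W + 53, J := 7):
  J = 7
  W = 144 + 53 = 197
  R = 220 − 4·7 + 197 = 389

389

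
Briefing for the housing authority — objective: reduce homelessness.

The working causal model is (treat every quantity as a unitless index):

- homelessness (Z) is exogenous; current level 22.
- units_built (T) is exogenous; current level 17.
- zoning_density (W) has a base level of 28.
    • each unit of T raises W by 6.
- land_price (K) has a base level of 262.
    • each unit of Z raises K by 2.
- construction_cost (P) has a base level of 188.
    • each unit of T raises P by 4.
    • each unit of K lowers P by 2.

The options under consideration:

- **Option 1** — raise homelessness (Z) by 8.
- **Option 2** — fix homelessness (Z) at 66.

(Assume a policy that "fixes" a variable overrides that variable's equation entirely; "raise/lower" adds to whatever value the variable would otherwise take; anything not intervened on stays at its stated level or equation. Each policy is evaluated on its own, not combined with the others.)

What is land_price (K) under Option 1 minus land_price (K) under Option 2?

Option 1 (Z + 8):
  Z = 22 + 8 = 30
  K = 262 + 2·30 = 322
Option 2 (Z := 66):
  Z = 66
  K = 262 + 2·66 = 394
K: 322 − 394 = -72

-72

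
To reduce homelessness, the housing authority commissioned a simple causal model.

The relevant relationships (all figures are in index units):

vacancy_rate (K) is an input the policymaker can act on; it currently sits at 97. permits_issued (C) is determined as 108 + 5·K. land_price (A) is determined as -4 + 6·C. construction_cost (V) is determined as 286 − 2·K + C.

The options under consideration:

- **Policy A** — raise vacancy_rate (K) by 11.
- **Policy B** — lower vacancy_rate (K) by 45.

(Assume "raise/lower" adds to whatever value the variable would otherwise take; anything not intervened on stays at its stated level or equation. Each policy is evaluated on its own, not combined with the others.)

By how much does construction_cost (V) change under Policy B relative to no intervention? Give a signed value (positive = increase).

Baseline:
  K = 97
  C = 108 + 5·97 = 593
  V = 286 − 2·97 + 593 = 685
Policy B (K − 45):
  K = 97 − 45 = 52
  C = 108 + 5·52 = 368
  V = 286 − 2·52 + 368 = 550
Change in V: 550 − 685 = -135

-135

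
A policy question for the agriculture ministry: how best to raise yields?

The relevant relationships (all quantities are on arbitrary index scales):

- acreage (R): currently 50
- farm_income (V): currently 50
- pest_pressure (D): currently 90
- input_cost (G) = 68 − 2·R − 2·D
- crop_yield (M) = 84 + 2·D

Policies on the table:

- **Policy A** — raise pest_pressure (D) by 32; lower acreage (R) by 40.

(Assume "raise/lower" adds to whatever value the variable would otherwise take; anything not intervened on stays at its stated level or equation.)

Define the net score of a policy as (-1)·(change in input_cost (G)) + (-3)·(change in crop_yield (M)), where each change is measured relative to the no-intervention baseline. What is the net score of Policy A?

-208

Baseline:
  R = 50
  D = 90
  G = 68 − 2·50 − 2·90 = -212
  M = 84 + 2·90 = 264
Policy A (D + 32, R − 40):
  R = 50 − 40 = 10
  D = 90 + 32 = 122
  G = 68 − 2·10 − 2·122 = -196
  M = 84 + 2·122 = 328
ΔG = -196 − (-212) = 16; ΔM = 328 − 264 = 64
Score = (-1)·16 + (-3)·64 = -208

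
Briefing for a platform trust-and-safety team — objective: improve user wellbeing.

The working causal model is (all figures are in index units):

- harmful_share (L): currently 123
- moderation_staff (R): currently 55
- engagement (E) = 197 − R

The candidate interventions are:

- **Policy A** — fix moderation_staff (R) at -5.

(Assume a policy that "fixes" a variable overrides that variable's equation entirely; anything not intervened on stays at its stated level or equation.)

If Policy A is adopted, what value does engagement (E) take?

Policy A (R := -5):
  R = -5
  E = 197 − (-5) = 202

202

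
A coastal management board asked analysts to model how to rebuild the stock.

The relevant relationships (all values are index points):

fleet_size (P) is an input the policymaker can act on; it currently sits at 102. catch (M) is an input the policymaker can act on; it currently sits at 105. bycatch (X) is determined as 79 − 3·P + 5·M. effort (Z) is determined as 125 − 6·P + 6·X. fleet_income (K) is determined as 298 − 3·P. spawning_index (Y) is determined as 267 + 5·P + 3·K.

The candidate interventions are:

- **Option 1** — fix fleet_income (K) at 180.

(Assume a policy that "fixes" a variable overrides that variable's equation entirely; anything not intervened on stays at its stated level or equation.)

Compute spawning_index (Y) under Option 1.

1317

Option 1 (K := 180):
  P = 102
  K = 180
  Y = 267 + 5·102 + 3·180 = 1317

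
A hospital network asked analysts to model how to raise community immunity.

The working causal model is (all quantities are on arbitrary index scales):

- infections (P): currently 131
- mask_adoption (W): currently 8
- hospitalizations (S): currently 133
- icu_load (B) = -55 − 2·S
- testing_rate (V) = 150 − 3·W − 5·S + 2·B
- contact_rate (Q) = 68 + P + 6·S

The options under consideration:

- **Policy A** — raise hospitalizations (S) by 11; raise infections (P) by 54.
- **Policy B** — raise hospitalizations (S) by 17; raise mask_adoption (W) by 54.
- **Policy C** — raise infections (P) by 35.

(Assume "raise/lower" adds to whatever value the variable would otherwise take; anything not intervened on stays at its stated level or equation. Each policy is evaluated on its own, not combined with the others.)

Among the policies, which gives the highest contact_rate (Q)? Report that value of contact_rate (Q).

Policy A (S + 11, P + 54):
  P = 131 + 54 = 185
  S = 133 + 11 = 144
  Q = 68 + 185 + 6·144 = 1117
Policy B (S + 17, W + 54):
  P = 131
  S = 133 + 17 = 150
  Q = 68 + 131 + 6·150 = 1099
Policy C (P + 35):
  P = 131 + 35 = 166
  S = 133
  Q = 68 + 166 + 6·133 = 1032
Comparing — Policy A: Q=1117, Policy B: Q=1099, Policy C: Q=1032. Highest is 1117 (Policy A).

1117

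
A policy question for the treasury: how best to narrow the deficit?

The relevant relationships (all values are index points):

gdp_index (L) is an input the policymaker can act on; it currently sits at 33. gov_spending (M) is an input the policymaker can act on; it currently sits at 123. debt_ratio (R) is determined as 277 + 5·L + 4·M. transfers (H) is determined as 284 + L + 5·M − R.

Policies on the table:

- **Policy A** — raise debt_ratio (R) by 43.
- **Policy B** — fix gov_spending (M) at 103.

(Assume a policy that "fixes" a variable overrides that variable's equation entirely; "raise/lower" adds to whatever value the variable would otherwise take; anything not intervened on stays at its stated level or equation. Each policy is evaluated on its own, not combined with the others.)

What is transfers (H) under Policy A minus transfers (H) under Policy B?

Policy A (R + 43):
  L = 33
  M = 123
  R = 277 + 5·33 + 4·123 (+43 from intervention) = 977
  H = 284 + 33 + 5·123 − 977 = -45
Policy B (M := 103):
  L = 33
  M = 103
  R = 277 + 5·33 + 4·103 = 854
  H = 284 + 33 + 5·103 − 854 = -22
H: -45 − (-22) = -23

-23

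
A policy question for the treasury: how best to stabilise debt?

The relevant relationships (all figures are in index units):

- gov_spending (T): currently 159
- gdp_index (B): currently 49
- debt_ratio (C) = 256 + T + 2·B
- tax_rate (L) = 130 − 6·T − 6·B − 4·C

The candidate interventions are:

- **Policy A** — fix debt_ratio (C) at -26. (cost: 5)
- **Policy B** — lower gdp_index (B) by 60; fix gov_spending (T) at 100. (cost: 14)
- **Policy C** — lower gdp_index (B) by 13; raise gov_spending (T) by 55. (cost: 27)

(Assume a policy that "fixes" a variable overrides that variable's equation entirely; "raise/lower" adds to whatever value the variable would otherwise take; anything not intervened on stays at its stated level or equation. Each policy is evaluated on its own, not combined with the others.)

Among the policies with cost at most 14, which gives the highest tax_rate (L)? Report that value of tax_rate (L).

-1014

Policy A (C := -26):
  T = 159
  B = 49
  C = -26
  L = 130 − 6·159 − 6·49 − 4·(-26) = -1014
Policy B (B − 60, T := 100):
  T = 100
  B = 49 − 60 = -11
  C = 256 + 100 + 2·(-11) = 334
  L = 130 − 6·100 − 6·(-11) − 4·334 = -1740
Comparing — Policy A: L=-1014, Policy B: L=-1740. Highest is -1014 (Policy A).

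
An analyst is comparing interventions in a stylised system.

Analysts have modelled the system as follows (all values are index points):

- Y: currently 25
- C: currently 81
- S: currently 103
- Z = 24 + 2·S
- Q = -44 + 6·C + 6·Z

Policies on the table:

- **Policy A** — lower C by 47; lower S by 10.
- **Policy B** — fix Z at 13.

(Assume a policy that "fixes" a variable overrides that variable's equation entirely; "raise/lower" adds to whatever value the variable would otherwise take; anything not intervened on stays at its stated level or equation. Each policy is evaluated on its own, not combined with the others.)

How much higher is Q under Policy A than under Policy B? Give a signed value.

900

Policy A (C − 47, S − 10):
  C = 81 − 47 = 34
  S = 103 − 10 = 93
  Z = 24 + 2·93 = 210
  Q = -44 + 6·34 + 6·210 = 1420
Policy B (Z := 13):
  C = 81
  S = 103
  Z = 13
  Q = -44 + 6·81 + 6·13 = 520
Q: 1420 − 520 = 900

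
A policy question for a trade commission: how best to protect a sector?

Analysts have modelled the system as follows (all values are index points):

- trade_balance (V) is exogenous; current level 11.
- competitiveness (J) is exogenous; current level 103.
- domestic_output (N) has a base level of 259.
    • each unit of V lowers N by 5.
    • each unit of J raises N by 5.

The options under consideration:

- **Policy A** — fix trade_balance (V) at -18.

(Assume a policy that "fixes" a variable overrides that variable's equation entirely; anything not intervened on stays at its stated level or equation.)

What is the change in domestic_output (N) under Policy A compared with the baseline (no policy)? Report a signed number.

145

Baseline:
  V = 11
  J = 103
  N = 259 − 5·11 + 5·103 = 719
Policy A (V := -18):
  V = -18
  J = 103
  N = 259 − 5·(-18) + 5·103 = 864
Change in N: 864 − 719 = 145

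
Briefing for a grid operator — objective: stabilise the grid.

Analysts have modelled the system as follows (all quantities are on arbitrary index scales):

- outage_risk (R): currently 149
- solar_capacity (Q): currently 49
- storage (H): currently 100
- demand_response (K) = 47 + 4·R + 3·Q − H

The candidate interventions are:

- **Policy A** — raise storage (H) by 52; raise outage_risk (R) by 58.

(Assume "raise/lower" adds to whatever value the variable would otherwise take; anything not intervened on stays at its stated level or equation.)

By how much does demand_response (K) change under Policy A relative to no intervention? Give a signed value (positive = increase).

Baseline:
  R = 149
  Q = 49
  H = 100
  K = 47 + 4·149 + 3·49 − 100 = 690
Policy A (H + 52, R + 58):
  R = 149 + 58 = 207
  Q = 49
  H = 100 + 52 = 152
  K = 47 + 4·207 + 3·49 − 152 = 870
Change in K: 870 − 690 = 180

180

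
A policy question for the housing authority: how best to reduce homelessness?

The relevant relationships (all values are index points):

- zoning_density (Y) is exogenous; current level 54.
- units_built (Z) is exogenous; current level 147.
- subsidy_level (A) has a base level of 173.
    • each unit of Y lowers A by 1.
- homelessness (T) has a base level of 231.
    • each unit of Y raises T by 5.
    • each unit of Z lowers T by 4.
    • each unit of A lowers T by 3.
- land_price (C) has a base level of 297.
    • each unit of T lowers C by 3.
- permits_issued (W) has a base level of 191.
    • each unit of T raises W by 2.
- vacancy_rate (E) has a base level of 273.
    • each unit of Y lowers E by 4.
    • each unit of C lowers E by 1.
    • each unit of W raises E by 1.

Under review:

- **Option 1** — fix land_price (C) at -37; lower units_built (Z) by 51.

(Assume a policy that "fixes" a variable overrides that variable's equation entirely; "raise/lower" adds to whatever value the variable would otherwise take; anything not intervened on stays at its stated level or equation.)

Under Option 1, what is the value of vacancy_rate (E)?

Option 1 (C := -37, Z − 51):
  Y = 54
  Z = 147 − 51 = 96
  A = 173 − 54 = 119
  T = 231 + 5·54 − 4·96 − 3·119 = -240
  C = -37
  W = 191 + 2·(-240) = -289
  E = 273 − 4·54 − (-37) + (-289) = -195

-195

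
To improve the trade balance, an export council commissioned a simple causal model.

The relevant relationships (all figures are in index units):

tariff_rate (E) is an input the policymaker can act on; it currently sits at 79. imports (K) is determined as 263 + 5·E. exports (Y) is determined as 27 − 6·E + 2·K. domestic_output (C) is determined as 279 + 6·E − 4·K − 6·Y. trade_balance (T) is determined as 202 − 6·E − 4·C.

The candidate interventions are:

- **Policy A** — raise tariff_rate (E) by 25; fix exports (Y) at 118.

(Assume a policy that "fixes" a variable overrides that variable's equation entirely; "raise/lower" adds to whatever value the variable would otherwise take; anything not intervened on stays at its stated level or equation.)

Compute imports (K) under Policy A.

783

Policy A (E + 25, Y := 118):
  E = 79 + 25 = 104
  K = 263 + 5·104 = 783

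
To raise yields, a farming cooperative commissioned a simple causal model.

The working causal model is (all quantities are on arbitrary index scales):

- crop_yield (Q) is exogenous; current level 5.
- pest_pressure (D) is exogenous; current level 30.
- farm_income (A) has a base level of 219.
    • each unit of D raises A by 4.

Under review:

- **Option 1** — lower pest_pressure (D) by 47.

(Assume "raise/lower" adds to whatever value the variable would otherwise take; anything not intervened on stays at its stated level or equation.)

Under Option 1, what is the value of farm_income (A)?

151

Option 1 (D − 47):
  D = 30 − 47 = -17
  A = 219 + 4·(-17) = 151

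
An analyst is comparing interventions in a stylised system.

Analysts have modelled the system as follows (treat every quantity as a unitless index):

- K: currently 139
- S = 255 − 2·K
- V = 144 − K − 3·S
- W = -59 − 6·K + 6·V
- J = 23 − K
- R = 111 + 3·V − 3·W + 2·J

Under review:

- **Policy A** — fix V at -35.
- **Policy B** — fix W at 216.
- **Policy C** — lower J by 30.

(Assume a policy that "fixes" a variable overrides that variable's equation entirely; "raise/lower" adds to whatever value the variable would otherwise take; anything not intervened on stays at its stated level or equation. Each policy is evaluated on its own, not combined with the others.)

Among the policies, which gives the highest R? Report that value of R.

Policy A (V := -35):
  K = 139
  S = 255 − 2·139 = -23
  V = -35
  W = -59 − 6·139 + 6·(-35) = -1103
  J = 23 − 139 = -116
  R = 111 + 3·(-35) − 3·(-1103) + 2·(-116) = 3083
Policy B (W := 216):
  K = 139
  S = 255 − 2·139 = -23
  V = 144 − 139 − 3·(-23) = 74
  W = 216
  J = 23 − 139 = -116
  R = 111 + 3·74 − 3·216 + 2·(-116) = -547
Policy C (J − 30):
  K = 139
  S = 255 − 2·139 = -23
  V = 144 − 139 − 3·(-23) = 74
  W = -59 − 6·139 + 6·74 = -449
  J = 23 − 139 (−30 from intervention) = -146
  R = 111 + 3·74 − 3·(-449) + 2·(-146) = 1388
Comparing — Policy A: R=3083, Policy B: R=-547, Policy C: R=1388. Highest is 3083 (Policy A).

3083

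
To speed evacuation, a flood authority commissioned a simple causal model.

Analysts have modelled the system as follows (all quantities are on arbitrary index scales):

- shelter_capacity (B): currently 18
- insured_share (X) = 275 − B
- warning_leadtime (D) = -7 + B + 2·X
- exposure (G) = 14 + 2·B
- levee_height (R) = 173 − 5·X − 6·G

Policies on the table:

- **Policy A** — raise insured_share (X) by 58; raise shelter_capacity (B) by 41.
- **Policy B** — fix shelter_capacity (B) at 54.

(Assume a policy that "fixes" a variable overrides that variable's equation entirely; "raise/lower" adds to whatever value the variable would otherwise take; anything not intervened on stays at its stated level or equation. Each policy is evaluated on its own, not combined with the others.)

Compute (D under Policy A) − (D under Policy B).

111

Policy A (X + 58, B + 41):
  B = 18 + 41 = 59
  X = 275 − 59 (+58 from intervention) = 274
  D = -7 + 59 + 2·274 = 600
Policy B (B := 54):
  B = 54
  X = 275 − 54 = 221
  D = -7 + 54 + 2·221 = 489
D: 600 − 489 = 111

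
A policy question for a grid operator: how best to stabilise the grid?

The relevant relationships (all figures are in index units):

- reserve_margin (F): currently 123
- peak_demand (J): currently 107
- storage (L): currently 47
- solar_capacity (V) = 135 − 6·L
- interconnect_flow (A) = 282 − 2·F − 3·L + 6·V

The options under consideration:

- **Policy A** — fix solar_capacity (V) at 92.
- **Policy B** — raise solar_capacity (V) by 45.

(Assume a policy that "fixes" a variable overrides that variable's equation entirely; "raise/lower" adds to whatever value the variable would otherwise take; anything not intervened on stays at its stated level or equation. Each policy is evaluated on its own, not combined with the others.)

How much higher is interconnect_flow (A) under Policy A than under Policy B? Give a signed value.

Policy A (V := 92):
  F = 123
  L = 47
  V = 92
  A = 282 − 2·123 − 3·47 + 6·92 = 447
Policy B (V + 45):
  F = 123
  L = 47
  V = 135 − 6·47 (+45 from intervention) = -102
  A = 282 − 2·123 − 3·47 + 6·(-102) = -717
A: 447 − (-717) = 1164

1164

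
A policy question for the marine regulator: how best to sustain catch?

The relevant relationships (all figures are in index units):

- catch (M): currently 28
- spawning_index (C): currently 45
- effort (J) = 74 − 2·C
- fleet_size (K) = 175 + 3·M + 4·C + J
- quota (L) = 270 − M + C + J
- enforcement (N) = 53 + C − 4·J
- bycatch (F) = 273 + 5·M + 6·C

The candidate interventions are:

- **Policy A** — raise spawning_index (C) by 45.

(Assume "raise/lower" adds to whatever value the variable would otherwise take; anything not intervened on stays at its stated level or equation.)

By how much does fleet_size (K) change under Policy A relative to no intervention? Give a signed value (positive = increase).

Baseline:
  M = 28
  C = 45
  J = 74 − 2·45 = -16
  K = 175 + 3·28 + 4·45 + (-16) = 423
Policy A (C + 45):
  M = 28
  C = 45 + 45 = 90
  J = 74 − 2·90 = -106
  K = 175 + 3·28 + 4·90 + (-106) = 513
Change in K: 513 − 423 = 90

90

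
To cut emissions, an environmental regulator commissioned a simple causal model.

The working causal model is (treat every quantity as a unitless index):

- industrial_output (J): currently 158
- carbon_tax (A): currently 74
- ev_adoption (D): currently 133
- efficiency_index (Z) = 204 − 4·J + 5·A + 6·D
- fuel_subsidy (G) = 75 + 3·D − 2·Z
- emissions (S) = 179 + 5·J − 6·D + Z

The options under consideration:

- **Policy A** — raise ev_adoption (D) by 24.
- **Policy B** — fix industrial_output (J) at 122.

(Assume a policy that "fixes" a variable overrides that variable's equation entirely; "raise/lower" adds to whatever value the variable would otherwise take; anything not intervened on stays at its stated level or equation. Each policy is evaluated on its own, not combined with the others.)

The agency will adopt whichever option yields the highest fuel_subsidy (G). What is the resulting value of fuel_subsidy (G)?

Policy A (D + 24):
  J = 158
  A = 74
  D = 133 + 24 = 157
  Z = 204 − 4·158 + 5·74 + 6·157 = 884
  G = 75 + 3·157 − 2·884 = -1222
Policy B (J := 122):
  J = 122
  A = 74
  D = 133
  Z = 204 − 4·122 + 5·74 + 6·133 = 884
  G = 75 + 3·133 − 2·884 = -1294
Comparing — Policy A: G=-1222, Policy B: G=-1294. Highest is -1222 (Policy A).

-1222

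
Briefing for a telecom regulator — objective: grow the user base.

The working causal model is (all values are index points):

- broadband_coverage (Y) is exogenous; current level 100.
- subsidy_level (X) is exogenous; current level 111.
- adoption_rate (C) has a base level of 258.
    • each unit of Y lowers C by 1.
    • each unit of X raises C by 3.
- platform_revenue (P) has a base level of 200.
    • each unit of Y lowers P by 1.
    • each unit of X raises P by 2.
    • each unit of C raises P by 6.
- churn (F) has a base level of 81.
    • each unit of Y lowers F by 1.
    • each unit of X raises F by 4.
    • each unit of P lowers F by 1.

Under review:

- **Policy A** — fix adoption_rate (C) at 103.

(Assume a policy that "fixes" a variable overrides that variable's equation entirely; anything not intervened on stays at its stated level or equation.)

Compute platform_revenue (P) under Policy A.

940

Policy A (C := 103):
  Y = 100
  X = 111
  C = 103
  P = 200 − 100 + 2·111 + 6·103 = 940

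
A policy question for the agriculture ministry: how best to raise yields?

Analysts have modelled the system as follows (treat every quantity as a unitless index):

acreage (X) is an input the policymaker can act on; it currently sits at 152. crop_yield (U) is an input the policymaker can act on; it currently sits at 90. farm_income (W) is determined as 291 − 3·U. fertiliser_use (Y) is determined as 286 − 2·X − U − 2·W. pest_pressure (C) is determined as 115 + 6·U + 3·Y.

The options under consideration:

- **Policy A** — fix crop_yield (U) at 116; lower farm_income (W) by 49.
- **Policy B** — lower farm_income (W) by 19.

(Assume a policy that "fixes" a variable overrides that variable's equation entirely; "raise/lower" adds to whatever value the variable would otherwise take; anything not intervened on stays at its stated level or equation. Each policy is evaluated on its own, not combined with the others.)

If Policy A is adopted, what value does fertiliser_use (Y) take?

Policy A (U := 116, W − 49):
  X = 152
  U = 116
  W = 291 − 3·116 (−49 from intervention) = -106
  Y = 286 − 2·152 − 116 − 2·(-106) = 78

78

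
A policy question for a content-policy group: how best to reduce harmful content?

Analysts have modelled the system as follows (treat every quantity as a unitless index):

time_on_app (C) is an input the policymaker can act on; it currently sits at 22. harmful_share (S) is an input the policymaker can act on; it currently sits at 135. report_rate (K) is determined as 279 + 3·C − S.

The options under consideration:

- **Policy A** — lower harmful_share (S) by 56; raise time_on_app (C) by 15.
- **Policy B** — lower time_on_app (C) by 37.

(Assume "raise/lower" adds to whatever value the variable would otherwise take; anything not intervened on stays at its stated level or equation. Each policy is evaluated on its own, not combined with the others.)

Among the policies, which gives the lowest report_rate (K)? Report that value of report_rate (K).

99

Policy A (S − 56, C + 15):
  C = 22 + 15 = 37
  S = 135 − 56 = 79
  K = 279 + 3·37 − 79 = 311
Policy B (C − 37):
  C = 22 − 37 = -15
  S = 135
  K = 279 + 3·(-15) − 135 = 99
Comparing — Policy A: K=311, Policy B: K=99. Lowest is 99 (Policy B).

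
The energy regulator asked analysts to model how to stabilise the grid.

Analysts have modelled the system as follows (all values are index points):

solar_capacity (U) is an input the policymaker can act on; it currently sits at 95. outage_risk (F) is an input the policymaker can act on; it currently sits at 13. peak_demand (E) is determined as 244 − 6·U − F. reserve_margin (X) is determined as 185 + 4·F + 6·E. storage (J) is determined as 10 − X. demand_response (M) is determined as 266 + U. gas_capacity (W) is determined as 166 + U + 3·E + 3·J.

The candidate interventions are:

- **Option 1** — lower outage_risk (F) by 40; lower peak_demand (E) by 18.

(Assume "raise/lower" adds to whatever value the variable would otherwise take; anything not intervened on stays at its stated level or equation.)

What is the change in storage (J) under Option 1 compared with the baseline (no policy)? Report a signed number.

Baseline:
  U = 95
  F = 13
  E = 244 − 6·95 − 13 = -339
  X = 185 + 4·13 + 6·(-339) = -1797
  J = 10 − (-1797) = 1807
Option 1 (F − 40, E − 18):
  U = 95
  F = 13 − 40 = -27
  E = 244 − 6·95 − (-27) (−18 from intervention) = -317
  X = 185 + 4·(-27) + 6·(-317) = -1825
  J = 10 − (-1825) = 1835
Change in J: 1835 − 1807 = 28

28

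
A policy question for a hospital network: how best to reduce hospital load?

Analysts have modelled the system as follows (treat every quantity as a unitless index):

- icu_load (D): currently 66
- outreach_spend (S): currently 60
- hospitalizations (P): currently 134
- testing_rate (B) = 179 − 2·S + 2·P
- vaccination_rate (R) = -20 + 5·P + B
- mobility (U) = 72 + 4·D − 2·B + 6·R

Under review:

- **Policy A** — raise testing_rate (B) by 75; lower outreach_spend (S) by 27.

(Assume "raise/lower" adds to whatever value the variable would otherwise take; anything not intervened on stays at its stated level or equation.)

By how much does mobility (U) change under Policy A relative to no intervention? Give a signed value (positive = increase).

Baseline:
  D = 66
  S = 60
  P = 134
  B = 179 − 2·60 + 2·134 = 327
  R = -20 + 5·134 + 327 = 977
  U = 72 + 4·66 − 2·327 + 6·977 = 5544
Policy A (B + 75, S − 27):
  D = 66
  S = 60 − 27 = 33
  P = 134
  B = 179 − 2·33 + 2·134 (+75 from intervention) = 456
  R = -20 + 5·134 + 456 = 1106
  U = 72 + 4·66 − 2·456 + 6·1106 = 6060
Change in U: 6060 − 5544 = 516

516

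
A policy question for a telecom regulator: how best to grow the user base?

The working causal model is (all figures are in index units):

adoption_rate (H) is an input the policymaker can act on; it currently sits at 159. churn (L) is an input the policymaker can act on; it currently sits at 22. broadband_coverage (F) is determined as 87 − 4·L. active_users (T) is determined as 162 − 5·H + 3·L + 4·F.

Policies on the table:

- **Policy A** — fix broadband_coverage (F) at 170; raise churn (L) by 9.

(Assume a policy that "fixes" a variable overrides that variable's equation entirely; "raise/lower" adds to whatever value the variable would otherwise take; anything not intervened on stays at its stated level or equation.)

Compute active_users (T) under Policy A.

140

Policy A (F := 170, L + 9):
  H = 159
  L = 22 + 9 = 31
  F = 170
  T = 162 − 5·159 + 3·31 + 4·170 = 140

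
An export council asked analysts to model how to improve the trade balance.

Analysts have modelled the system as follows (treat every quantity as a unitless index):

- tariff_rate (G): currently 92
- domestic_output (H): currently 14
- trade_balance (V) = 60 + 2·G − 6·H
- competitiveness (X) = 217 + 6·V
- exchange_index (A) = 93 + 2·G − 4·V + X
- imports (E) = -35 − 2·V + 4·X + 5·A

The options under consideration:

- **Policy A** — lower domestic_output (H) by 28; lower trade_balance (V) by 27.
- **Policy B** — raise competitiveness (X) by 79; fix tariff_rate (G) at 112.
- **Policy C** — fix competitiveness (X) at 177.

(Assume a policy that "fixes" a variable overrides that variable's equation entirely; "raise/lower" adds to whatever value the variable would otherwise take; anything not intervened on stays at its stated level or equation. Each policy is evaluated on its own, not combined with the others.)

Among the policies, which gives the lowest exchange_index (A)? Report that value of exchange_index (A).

Policy A (H − 28, V − 27):
  G = 92
  H = 14 − 28 = -14
  V = 60 + 2·92 − 6·(-14) (−27 from intervention) = 301
  X = 217 + 6·301 = 2023
  A = 93 + 2·92 − 4·301 + 2023 = 1096
Policy B (X + 79, G := 112):
  G = 112
  H = 14
  V = 60 + 2·112 − 6·14 = 200
  X = 217 + 6·200 (+79 from intervention) = 1496
  A = 93 + 2·112 − 4·200 + 1496 = 1013
Policy C (X := 177):
  G = 92
  H = 14
  V = 60 + 2·92 − 6·14 = 160
  X = 177
  A = 93 + 2·92 − 4·160 + 177 = -186
Comparing — Policy A: A=1096, Policy B: A=1013, Policy C: A=-186. Lowest is -186 (Policy C).

-186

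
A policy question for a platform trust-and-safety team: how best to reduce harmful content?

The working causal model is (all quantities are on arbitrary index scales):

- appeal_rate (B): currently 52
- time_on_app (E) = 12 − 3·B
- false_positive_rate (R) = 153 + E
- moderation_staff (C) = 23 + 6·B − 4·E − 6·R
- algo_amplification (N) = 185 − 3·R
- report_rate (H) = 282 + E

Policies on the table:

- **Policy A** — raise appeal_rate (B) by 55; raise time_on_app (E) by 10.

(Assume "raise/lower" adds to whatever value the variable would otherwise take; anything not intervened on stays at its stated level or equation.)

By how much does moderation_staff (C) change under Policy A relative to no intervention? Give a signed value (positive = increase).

Baseline:
  B = 52
  E = 12 − 3·52 = -144
  R = 153 + (-144) = 9
  C = 23 + 6·52 − 4·(-144) − 6·9 = 857
Policy A (B + 55, E + 10):
  B = 52 + 55 = 107
  E = 12 − 3·107 (+10 from intervention) = -299
  R = 153 + (-299) = -146
  C = 23 + 6·107 − 4·(-299) − 6·(-146) = 2737
Change in C: 2737 − 857 = 1880

1880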